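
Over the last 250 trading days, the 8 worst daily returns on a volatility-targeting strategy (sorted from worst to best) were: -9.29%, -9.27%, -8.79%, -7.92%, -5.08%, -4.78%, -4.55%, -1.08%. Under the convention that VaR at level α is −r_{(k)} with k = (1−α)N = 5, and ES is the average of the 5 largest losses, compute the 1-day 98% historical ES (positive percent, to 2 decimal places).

8.07%

The 5 worst returns sum to -40.35%.
ES = −(-40.35%) / 5 = 8.07%.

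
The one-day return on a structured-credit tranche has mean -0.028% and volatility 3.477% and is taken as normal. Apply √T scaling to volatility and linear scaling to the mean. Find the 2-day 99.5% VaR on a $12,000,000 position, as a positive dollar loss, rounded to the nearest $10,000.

$1,530,000

At 99.5%, z = 2.576.
σ_{2d} = 3.477% × √2 = 4.917%; μ_{2d} = 2 × -0.028% = -0.056%.
VaR = −(-0.056%) + 2.576 × 4.917% = 12.722%.
On $12,000,000: 0.12722 × $12,000,000 = $1,526,640.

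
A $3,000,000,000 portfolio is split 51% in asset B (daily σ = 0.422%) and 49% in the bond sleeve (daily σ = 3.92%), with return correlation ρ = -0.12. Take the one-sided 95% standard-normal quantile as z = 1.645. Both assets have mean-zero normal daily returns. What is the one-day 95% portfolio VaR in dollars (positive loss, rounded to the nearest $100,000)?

$94,100,000

σ_p² = 0.51²·0.422² + 0.49²·3.92² + 2·-0.12·0.51·0.49·0.422·3.92 = 3.6366 (%²).
σ_p = √3.6366 = 1.907%.
VaR = 1.645 × 1.907% = 3.137%; on $3,000,000,000 that is $94,110,000.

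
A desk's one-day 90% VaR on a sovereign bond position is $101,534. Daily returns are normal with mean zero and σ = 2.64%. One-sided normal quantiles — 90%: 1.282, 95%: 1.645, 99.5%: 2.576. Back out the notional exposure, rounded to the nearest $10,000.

$3,000,000

VaR as a fraction of value: z·σ = 1.282 × 2.64% = 3.38448%.
Position = $101,534 / 0.0338448 = $2,999,988.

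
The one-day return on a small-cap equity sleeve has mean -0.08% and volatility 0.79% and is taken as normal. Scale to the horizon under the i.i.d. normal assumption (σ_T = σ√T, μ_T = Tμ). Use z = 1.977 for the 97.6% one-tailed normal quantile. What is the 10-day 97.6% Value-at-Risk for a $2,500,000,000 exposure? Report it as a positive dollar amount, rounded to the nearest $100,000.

$143,500,000

σ_{10d} = 0.79% × √10 = 2.498%; μ_{10d} = 10 × -0.08% = -0.800%.
VaR = −(-0.800%) + 1.977 × 2.498% = 5.739%.
On $2,500,000,000: 0.05739 × $2,500,000,000 = $143,475,000.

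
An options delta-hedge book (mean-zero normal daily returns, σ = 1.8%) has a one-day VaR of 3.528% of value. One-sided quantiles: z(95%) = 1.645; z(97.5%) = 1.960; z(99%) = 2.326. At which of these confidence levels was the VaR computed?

97.5%

Implied z = VaR/σ = 3.528 / 1.8 = 1.960.
This matches z(97.5%) = 1.960.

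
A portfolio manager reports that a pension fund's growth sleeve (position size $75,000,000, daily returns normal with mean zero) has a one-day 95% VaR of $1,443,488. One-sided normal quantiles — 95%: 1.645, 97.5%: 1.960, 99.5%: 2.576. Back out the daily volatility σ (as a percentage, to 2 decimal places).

1.17%

VaR as a fraction: $1,443,488 / $75,000,000 = 1.925%.
σ = VaR / z = 1.925% / 1.645 = 1.170%.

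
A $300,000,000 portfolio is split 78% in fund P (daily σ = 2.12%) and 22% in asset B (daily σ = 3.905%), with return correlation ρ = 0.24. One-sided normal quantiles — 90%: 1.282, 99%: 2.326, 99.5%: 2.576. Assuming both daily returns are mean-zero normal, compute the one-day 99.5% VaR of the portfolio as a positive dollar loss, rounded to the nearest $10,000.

$15,750,000

σ_p² = 0.78²·2.12² + 0.22²·3.905² + 2·0.24·0.78·0.22·2.12·3.905 = 4.1543 (%²).
σ_p = √4.1543 = 2.038%.
VaR = 2.576 × 2.038% = 5.250%; on $300,000,000 that is $15,750,000.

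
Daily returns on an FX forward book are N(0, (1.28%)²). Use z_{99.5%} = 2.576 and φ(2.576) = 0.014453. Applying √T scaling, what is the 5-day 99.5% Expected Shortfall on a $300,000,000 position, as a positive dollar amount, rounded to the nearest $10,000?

$24,820,000

σ_{5d} = 1.28% × √5 = 2.862%.
ES multiplier = φ(z)/(1−α) = 0.014453/0.005 = 2.891.
ES = 2.862% × 2.891 = 8.274%; on $300,000,000: $24,822,000.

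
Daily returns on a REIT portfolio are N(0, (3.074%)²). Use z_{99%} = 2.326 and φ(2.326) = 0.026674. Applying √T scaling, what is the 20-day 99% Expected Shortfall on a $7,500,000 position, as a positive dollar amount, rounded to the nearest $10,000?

$2,750,000

σ_{20d} = 3.074% × √20 = 13.747%.
ES multiplier = φ(z)/(1−α) = 0.026674/0.01 = 2.667.
ES = 13.747% × 2.667 = 36.663%; on $7,500,000: $2,749,725.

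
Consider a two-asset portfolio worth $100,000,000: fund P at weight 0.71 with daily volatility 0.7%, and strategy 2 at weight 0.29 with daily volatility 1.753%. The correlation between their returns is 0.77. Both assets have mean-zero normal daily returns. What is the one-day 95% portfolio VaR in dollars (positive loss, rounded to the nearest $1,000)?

σ_p² = 0.71²·0.7² + 0.29²·1.753² + 2·0.77·0.71·0.29·0.7·1.753 = 0.8945 (%²).
σ_p = √0.8945 = 0.946%.
At 95%, z = 1.645.
VaR = 1.645 × 0.946% = 1.556%; on $100,000,000 that is $1,556,000.

$1,556,000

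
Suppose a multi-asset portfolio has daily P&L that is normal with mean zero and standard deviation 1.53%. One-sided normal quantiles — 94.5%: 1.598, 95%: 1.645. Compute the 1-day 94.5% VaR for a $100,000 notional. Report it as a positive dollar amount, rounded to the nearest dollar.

VaR = z·σ = 1.598 × 1.53% = 2.445%.
On $100,000: 0.02445 × $100,000 = $2,445.

$2,445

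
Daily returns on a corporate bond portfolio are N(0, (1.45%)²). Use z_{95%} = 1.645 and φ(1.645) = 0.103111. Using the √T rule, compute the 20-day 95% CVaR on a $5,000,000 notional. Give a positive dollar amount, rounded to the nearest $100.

$668,600

σ_{20d} = 1.45% × √20 = 6.485%.
ES multiplier = φ(z)/(1−α) = 0.103111/0.05 = 2.062.
ES = 6.485% × 2.062 = 13.372%; on $5,000,000: $668,600.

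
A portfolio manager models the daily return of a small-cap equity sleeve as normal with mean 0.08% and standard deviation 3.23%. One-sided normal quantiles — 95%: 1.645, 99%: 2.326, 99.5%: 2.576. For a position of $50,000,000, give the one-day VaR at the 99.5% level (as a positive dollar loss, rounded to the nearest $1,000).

$4,120,000

VaR = −μ + z·σ = −(0.08%) + 2.576 × 3.23% = 8.240%.
On $50,000,000: 0.08240 × $50,000,000 = $4,120,000.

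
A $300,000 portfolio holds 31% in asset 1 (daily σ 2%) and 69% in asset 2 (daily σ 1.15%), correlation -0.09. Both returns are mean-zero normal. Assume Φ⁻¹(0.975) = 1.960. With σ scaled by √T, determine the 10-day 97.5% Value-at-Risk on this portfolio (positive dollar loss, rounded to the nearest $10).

σ_p = √(0.31²·2² + 0.69²·1.15² + 2·-0.09·0.31·0.69·2·1.15) = 0.962%.
σ_{10d} = 0.962% × √10 = 3.042%.
VaR = 1.960 × 3.042% = 5.962%; on $300,000 that is $17,886.

$17,890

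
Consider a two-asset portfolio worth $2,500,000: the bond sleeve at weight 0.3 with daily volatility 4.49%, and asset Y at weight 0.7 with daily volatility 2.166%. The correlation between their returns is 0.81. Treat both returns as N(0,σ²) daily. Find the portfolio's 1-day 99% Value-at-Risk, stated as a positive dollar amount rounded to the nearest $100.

σ_p² = 0.3²·4.49² + 0.7²·2.166² + 2·0.81·0.3·0.7·4.49·2.166 = 7.4218 (%²).
σ_p = √7.4218 = 2.724%.
At 99%, z = 2.326.
VaR = 2.326 × 2.724% = 6.336%; on $2,500,000 that is $158,400.

$158,400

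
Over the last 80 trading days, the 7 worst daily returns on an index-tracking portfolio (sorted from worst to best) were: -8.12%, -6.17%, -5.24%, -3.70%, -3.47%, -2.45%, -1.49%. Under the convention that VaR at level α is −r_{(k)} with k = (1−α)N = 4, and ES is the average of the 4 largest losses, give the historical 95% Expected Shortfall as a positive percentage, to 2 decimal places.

The 4 worst returns sum to -23.23%.
ES = −(-23.23%) / 4 = 5.8075% ≈ 5.81%.

5.81%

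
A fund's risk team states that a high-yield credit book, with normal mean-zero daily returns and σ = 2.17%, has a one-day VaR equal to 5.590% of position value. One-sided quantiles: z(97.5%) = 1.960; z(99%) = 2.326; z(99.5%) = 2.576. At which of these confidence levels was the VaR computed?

Implied z = VaR/σ = 5.590 / 2.17 = 2.576.
This matches z(99.5%) = 2.576.

99.5%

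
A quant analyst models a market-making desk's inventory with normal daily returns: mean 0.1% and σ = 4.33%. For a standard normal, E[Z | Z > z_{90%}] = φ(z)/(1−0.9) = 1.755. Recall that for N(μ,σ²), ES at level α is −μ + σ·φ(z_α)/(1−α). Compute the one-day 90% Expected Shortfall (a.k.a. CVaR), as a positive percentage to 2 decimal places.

ES = −(0.1%) + 4.33% × 1.755 = 7.499%.

7.50%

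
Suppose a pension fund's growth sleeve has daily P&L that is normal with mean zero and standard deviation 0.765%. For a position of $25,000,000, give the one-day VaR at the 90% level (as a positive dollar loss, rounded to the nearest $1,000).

$245,000

At 90% one-sided, z = 1.282.
VaR = z·σ = 1.282 × 0.765% = 0.981%.
On $25,000,000: 0.00981 × $25,000,000 = $245,250.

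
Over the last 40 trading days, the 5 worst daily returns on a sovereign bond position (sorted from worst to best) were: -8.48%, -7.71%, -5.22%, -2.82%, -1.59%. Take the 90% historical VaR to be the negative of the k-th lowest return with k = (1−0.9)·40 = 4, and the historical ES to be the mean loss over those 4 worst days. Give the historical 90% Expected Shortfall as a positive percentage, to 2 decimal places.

6.06%

The 4 worst returns sum to -24.23%.
ES = −(-24.23%) / 4 = 6.0575% ≈ 6.06%.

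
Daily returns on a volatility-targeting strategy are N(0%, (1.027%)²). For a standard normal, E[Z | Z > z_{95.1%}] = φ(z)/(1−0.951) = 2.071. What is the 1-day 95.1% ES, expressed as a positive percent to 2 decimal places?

2.13%

ES = 1.027% × 2.071 = 2.127%.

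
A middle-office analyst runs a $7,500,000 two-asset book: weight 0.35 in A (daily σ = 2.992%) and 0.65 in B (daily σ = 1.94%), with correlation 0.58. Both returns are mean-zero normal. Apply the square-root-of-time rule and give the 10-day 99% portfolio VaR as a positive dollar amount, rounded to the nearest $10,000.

$1,130,000

σ_p = √(0.35²·2.992² + 0.65²·1.94² + 2·0.58·0.35·0.65·2.992·1.94) = 2.054%.
σ_{10d} = 2.054% × √10 = 6.495%.
z(99%) = 2.326.
VaR = 2.326 × 6.495% = 15.107%; on $7,500,000 that is $1,133,025.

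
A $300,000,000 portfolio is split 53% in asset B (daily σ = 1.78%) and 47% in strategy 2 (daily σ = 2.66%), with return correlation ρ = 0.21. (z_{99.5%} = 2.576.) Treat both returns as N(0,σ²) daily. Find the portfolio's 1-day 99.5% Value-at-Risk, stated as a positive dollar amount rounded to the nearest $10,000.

$13,270,000

σ_p² = 0.53²·1.78² + 0.47²·2.66² + 2·0.21·0.53·0.47·1.78·2.66 = 2.9484 (%²).
σ_p = √2.9484 = 1.717%.
VaR = 2.576 × 1.717% = 4.423%; on $300,000,000 that is $13,269,000.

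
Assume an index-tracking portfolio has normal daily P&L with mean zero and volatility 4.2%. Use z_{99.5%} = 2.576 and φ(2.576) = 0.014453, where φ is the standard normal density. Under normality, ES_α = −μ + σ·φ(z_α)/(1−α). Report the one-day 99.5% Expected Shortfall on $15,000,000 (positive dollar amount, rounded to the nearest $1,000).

$1,821,000

Tail multiplier: φ(z)/(1−α) = 0.014453 / 0.005 = 2.891.
ES = 4.2% × 2.891 = 12.142%.
On $15,000,000: 0.12142 × $15,000,000 = $1,821,300.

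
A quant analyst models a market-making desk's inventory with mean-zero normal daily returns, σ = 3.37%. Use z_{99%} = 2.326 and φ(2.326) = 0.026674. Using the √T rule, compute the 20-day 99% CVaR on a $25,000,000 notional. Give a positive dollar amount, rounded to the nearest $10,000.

$10,050,000

σ_{20d} = 3.37% × √20 = 15.071%.
ES multiplier = φ(z)/(1−α) = 0.026674/0.01 = 2.667.
ES = 15.071% × 2.667 = 40.194%; on $25,000,000: $10,048,500.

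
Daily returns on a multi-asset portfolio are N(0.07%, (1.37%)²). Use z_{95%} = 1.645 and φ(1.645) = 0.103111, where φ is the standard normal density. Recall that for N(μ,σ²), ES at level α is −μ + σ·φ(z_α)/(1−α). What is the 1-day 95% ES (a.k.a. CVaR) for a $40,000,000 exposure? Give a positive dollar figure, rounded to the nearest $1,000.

$1,102,000

Tail multiplier: φ(z)/(1−α) = 0.103111 / 0.05 = 2.062.
ES = −(0.07%) + 1.37% × 2.062 = 2.755%.
On $40,000,000: 0.02755 × $40,000,000 = $1,102,000.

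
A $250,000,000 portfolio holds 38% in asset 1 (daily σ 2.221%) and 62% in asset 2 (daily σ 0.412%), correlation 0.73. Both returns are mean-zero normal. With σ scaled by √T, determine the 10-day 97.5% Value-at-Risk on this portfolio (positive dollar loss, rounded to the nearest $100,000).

σ_p = √(0.38²·2.221² + 0.62²·0.412² + 2·0.73·0.38·0.62·2.221·0.412) = 1.045%.
σ_{10d} = 1.045% × √10 = 3.305%.
z(97.5%) = 1.960.
VaR = 1.960 × 3.305% = 6.478%; on $250,000,000 that is $16,195,000.

$16,200,000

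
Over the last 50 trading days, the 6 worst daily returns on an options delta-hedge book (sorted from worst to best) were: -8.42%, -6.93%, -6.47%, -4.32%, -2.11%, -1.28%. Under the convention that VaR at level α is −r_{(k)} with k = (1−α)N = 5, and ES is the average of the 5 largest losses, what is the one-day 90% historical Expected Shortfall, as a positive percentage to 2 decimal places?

5.65%

The 5 worst returns sum to -28.25%.
ES = −(-28.25%) / 5 = 5.65%.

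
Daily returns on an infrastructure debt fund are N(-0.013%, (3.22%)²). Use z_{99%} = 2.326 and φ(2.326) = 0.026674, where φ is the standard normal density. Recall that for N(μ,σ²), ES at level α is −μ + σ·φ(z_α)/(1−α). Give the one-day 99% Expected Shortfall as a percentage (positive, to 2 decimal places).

8.60%

Tail multiplier: φ(z)/(1−α) = 0.026674 / 0.01 = 2.667.
ES = −(-0.013%) + 3.22% × 2.667 = 8.601%.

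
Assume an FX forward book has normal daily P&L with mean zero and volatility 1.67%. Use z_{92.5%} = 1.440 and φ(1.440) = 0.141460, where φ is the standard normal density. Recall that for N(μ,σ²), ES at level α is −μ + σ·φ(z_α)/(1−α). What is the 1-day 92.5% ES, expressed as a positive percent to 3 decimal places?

Tail multiplier: φ(z)/(1−α) = 0.141460 / 0.075 = 1.886.
ES = 1.67% × 1.886 = 3.150%.

3.150%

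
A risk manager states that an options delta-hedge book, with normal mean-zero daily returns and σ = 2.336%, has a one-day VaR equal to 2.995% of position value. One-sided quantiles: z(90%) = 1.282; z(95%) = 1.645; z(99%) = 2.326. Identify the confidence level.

Implied z = VaR/σ = 2.995 / 2.336 = 1.282.
This matches z(90%) = 1.282.

90%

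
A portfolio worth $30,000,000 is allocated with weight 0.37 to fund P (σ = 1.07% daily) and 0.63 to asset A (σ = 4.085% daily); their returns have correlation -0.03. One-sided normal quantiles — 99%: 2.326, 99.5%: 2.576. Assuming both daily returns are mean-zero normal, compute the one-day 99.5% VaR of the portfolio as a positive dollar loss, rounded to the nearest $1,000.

σ_p² = 0.37²·1.07² + 0.63²·4.085² + 2·-0.03·0.37·0.63·1.07·4.085 = 6.7188 (%²).
σ_p = √6.7188 = 2.592%.
VaR = 2.576 × 2.592% = 6.677%; on $30,000,000 that is $2,003,100.

$2,003,000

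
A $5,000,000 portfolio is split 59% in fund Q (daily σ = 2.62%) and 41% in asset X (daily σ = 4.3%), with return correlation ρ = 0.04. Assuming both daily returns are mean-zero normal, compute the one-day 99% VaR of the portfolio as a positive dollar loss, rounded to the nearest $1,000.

$278,000

σ_p² = 0.59²·2.62² + 0.41²·4.3² + 2·0.04·0.59·0.41·2.62·4.3 = 5.7157 (%²).
σ_p = √5.7157 = 2.391%.
At 99%, z = 2.326.
VaR = 2.326 × 2.391% = 5.561%; on $5,000,000 that is $278,050.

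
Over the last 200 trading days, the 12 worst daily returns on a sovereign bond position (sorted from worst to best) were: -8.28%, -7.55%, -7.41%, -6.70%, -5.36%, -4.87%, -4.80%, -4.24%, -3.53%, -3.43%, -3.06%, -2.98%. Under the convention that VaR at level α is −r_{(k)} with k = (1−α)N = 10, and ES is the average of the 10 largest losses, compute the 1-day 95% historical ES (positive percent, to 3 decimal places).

The 10 worst returns sum to -56.17%.
ES = −(-56.17%) / 10 = 5.617%.

5.617%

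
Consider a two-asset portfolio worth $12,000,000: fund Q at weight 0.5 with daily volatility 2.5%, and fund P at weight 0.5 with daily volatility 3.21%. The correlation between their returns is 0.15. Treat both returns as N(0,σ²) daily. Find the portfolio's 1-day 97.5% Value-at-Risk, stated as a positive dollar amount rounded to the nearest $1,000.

σ_p² = 0.5²·2.5² + 0.5²·3.21² + 2·0.15·0.5·0.5·2.5·3.21 = 4.7404 (%²).
σ_p = √4.7404 = 2.177%.
At 97.5%, z = 1.960.
VaR = 1.960 × 2.177% = 4.267%; on $12,000,000 that is $512,040.

$512,000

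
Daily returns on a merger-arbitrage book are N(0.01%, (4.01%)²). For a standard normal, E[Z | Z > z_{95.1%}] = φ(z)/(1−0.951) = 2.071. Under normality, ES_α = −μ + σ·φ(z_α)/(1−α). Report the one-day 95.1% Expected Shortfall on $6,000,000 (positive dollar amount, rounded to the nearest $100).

ES = −(0.01%) + 4.01% × 2.071 = 8.295%.
On $6,000,000: 0.08295 × $6,000,000 = $497,700.

$497,700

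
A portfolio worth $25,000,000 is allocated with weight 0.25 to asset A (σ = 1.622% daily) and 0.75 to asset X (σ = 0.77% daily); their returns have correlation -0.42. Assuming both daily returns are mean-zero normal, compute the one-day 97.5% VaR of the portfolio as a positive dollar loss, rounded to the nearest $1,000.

$269,000

σ_p² = 0.25²·1.622² + 0.75²·0.77² + 2·-0.42·0.25·0.75·1.622·0.77 = 0.3012 (%²).
σ_p = √0.3012 = 0.549%.
At 97.5%, z = 1.960.
VaR = 1.960 × 0.549% = 1.076%; on $25,000,000 that is $269,000.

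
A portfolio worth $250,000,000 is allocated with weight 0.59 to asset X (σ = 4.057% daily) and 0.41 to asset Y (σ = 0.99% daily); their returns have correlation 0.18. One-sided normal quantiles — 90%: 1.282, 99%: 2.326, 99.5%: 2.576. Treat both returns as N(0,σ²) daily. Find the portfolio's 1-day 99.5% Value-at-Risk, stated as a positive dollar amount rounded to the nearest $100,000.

σ_p² = 0.59²·4.057² + 0.41²·0.99² + 2·0.18·0.59·0.41·4.057·0.99 = 6.2440 (%²).
σ_p = √6.2440 = 2.499%.
VaR = 2.576 × 2.499% = 6.437%; on $250,000,000 that is $16,092,500.

$16,100,000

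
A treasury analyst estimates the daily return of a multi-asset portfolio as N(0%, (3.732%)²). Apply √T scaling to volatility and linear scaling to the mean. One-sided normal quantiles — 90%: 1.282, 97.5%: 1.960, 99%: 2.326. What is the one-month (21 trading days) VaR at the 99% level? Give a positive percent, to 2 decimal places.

39.78%

σ_{21d} = 3.732% × √21 = 17.102%.
VaR = 2.326 × 17.102% = 39.779%.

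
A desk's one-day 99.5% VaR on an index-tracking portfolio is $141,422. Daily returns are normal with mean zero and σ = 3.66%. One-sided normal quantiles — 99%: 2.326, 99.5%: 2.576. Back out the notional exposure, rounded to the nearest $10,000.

VaR as a fraction of value: z·σ = 2.576 × 3.66% = 9.42816%.
Position = $141,422 / 0.0942816 = $1,499,996.

$1,500,000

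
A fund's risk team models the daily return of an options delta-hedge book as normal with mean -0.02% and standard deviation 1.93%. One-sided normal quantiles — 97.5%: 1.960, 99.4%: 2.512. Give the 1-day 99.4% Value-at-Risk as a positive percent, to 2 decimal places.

4.87%

VaR = −μ + z·σ = −(-0.02%) + 2.512 × 1.93% = 4.868%.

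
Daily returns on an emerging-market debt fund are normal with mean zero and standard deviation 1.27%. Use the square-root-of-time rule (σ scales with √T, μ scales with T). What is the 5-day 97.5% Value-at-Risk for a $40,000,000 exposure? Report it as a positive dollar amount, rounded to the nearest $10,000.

At 97.5%, z = 1.960.
σ_{5d} = 1.27% × √5 = 2.840%.
VaR = 1.960 × 2.840% = 5.566%.
On $40,000,000: 0.05566 × $40,000,000 = $2,226,400.

$2,230,000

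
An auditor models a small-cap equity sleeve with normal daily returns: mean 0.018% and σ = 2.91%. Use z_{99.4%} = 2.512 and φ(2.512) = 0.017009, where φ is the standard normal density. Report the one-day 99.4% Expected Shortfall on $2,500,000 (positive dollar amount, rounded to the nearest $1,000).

$206,000

Tail multiplier: φ(z)/(1−α) = 0.017009 / 0.006 = 2.835.
ES = −(0.018%) + 2.91% × 2.835 = 8.232%.
On $2,500,000: 0.08232 × $2,500,000 = $205,800.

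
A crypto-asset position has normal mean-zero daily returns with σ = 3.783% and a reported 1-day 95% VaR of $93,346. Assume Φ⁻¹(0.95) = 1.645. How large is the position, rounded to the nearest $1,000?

VaR as a fraction of value: z·σ = 1.645 × 3.783% = 6.22304%.
Position = $93,346 / 0.0622303 = $1,500,008.

$1,500,000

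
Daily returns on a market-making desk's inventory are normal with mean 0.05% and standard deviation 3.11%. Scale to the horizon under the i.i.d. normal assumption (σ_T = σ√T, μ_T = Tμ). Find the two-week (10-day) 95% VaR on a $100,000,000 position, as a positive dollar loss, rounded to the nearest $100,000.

$15,700,000

At 95%, z = 1.645.
σ_{10d} = 3.11% × √10 = 9.835%; μ_{10d} = 10 × 0.05% = 0.500%.
VaR = −(0.500%) + 1.645 × 9.835% = 15.679%.
On $100,000,000: 0.15679 × $100,000,000 = $15,679,000.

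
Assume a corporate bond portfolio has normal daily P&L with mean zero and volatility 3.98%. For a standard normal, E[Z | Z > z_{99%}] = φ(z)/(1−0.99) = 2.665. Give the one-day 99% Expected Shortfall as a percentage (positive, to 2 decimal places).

ES = 3.98% × 2.665 = 10.607%.

10.61%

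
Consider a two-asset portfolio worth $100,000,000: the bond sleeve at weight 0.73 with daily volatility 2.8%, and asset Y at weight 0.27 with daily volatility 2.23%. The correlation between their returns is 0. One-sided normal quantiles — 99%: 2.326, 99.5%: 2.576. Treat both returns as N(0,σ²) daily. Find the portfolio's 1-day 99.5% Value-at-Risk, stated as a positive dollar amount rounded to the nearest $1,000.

$5,489,000

σ_p² = 0.73²·2.8² + 0.27²·2.23² + 2·0·0.73·0.27·2.8·2.23 = 4.5405 (%²).
σ_p = √4.5405 = 2.131%.
VaR = 2.576 × 2.131% = 5.489%; on $100,000,000 that is $5,489,000.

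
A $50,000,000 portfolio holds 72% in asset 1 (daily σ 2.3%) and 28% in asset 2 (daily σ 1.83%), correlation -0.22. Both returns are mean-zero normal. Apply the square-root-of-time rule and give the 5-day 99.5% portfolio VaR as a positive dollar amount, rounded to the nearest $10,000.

σ_p = √(0.72²·2.3² + 0.28²·1.83² + 2·-0.22·0.72·0.28·2.3·1.83) = 1.622%.
σ_{5d} = 1.622% × √5 = 3.627%.
z(99.5%) = 2.576.
VaR = 2.576 × 3.627% = 9.343%; on $50,000,000 that is $4,671,500.

$4,670,000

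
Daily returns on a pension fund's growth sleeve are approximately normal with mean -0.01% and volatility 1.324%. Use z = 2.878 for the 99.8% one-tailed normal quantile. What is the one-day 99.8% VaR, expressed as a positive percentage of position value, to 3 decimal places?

3.820%

VaR = −μ + z·σ = −(-0.01%) + 2.878 × 1.324% = 3.820%.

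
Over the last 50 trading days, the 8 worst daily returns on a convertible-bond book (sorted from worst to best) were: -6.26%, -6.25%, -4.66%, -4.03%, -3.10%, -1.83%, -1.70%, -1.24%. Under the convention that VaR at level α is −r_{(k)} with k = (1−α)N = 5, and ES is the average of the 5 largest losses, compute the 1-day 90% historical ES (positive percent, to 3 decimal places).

4.860%

The 5 worst returns sum to -24.30%.
ES = −(-24.30%) / 5 = 4.86% ≈ 4.860%.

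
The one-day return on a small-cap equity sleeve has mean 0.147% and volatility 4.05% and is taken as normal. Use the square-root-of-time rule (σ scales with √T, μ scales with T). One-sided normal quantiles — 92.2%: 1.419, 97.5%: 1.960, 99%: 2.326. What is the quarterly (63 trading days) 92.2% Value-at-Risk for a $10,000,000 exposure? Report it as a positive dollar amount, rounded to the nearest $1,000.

$3,635,000

σ_{63d} = 4.05% × √63 = 32.146%; μ_{63d} = 63 × 0.147% = 9.261%.
VaR = −(9.261%) + 1.419 × 32.146% = 36.354%.
On $10,000,000: 0.36354 × $10,000,000 = $3,635,400.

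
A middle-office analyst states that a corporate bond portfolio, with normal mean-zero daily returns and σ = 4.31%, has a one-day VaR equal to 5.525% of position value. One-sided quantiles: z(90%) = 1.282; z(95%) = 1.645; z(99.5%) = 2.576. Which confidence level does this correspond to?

Implied z = VaR/σ = 5.525 / 4.31 = 1.282.
This matches z(90%) = 1.282.

90%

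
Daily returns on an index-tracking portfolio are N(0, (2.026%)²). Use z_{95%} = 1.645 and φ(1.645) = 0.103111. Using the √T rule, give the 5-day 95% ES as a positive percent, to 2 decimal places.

σ_{5d} = 2.026% × √5 = 4.530%.
ES multiplier = φ(z)/(1−α) = 0.103111/0.05 = 2.062.
ES = 4.530% × 2.062 = 9.341%.

9.34%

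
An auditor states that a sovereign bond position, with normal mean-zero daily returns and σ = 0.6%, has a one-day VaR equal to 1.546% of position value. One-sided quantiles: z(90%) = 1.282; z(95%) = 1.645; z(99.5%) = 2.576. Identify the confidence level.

99.5%

Implied z = VaR/σ = 1.546 / 0.6 = 2.577.
This matches z(99.5%) = 2.576.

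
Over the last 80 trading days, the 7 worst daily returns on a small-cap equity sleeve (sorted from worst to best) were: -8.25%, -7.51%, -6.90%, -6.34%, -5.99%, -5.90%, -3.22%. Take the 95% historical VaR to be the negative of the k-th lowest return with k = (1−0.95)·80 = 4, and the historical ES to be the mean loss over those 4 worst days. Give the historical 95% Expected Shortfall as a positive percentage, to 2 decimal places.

The 4 worst returns sum to -29.00%.
ES = −(-29.00%) / 4 = 7.25%.

7.25%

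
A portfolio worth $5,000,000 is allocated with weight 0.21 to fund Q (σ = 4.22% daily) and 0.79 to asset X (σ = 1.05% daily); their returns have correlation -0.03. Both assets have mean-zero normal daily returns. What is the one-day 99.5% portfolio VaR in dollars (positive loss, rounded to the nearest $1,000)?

$154,000

σ_p² = 0.21²·4.22² + 0.79²·1.05² + 2·-0.03·0.21·0.79·4.22·1.05 = 1.4293 (%²).
σ_p = √1.4293 = 1.196%.
At 99.5%, z = 2.576.
VaR = 2.576 × 1.196% = 3.081%; on $5,000,000 that is $154,050.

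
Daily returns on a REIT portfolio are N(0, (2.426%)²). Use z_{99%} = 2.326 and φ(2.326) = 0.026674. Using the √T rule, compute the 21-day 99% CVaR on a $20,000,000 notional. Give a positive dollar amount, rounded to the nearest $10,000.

$5,930,000

σ_{21d} = 2.426% × √21 = 11.117%.
ES multiplier = φ(z)/(1−α) = 0.026674/0.01 = 2.667.
ES = 11.117% × 2.667 = 29.649%; on $20,000,000: $5,929,800.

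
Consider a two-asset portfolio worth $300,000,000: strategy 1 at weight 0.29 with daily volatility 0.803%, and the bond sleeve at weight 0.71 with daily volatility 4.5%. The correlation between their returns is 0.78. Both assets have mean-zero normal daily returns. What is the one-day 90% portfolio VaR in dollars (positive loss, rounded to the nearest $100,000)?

$13,000,000

σ_p² = 0.29²·0.803² + 0.71²·4.5² + 2·0.78·0.29·0.71·0.803·4.5 = 11.4229 (%²).
σ_p = √11.4229 = 3.380%.
At 90%, z = 1.282.
VaR = 1.282 × 3.380% = 4.333%; on $300,000,000 that is $12,999,000.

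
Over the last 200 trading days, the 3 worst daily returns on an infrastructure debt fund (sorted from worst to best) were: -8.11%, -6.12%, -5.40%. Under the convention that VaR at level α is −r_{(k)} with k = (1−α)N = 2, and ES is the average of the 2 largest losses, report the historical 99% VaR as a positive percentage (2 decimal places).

k = 2; the 2nd lowest return is -6.12%, so VaR = 6.12%.

6.12%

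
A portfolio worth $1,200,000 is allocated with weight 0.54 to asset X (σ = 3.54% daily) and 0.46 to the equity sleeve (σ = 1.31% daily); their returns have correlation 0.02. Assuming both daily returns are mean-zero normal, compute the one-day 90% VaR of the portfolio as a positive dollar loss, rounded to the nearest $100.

$31,000

σ_p² = 0.54²·3.54² + 0.46²·1.31² + 2·0.02·0.54·0.46·3.54·1.31 = 4.0634 (%²).
σ_p = √4.0634 = 2.016%.
At 90%, z = 1.282.
VaR = 1.282 × 2.016% = 2.585%; on $1,200,000 that is $31,020.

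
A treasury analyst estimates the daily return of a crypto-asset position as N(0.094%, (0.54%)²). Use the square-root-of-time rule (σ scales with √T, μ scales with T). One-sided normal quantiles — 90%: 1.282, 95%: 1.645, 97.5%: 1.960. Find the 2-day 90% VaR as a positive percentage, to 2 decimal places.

σ_{2d} = 0.54% × √2 = 0.764%; μ_{2d} = 2 × 0.094% = 0.188%.
VaR = −(0.188%) + 1.282 × 0.764% = 0.791%.

0.79%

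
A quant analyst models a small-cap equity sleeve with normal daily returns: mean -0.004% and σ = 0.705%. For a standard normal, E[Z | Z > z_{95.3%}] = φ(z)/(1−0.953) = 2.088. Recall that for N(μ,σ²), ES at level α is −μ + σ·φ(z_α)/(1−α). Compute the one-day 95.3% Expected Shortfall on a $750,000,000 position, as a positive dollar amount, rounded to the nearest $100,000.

ES = −(-0.004%) + 0.705% × 2.088 = 1.476%.
On $750,000,000: 0.01476 × $750,000,000 = $11,070,000.

$11,100,000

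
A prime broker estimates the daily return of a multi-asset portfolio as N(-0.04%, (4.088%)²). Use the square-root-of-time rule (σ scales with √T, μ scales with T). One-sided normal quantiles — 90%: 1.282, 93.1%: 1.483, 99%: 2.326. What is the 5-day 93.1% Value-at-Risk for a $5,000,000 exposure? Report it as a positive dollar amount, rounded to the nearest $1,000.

σ_{5d} = 4.088% × √5 = 9.141%; μ_{5d} = 5 × -0.04% = -0.200%.
VaR = −(-0.200%) + 1.483 × 9.141% = 13.756%.
On $5,000,000: 0.13756 × $5,000,000 = $687,800.

$688,000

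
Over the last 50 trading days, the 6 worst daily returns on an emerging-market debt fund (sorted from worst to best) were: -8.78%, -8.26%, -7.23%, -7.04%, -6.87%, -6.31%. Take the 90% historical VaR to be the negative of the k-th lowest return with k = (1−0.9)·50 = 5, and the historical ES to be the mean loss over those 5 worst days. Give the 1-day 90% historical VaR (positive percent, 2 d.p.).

6.87%

k = 5; the 5th lowest return is -6.87%, so VaR = 6.87%.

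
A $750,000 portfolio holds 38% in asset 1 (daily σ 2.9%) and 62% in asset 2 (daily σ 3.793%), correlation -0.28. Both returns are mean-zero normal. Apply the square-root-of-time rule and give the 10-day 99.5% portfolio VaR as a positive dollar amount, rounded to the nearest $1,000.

σ_p = √(0.38²·2.9² + 0.62²·3.793² + 2·-0.28·0.38·0.62·2.9·3.793) = 2.301%.
σ_{10d} = 2.301% × √10 = 7.276%.
z(99.5%) = 2.576.
VaR = 2.576 × 7.276% = 18.743%; on $750,000 that is $140,572.

$141,000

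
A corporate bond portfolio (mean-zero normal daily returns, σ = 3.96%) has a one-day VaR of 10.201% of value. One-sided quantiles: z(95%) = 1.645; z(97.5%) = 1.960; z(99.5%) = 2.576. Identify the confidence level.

Implied z = VaR/σ = 10.201 / 3.96 = 2.576.
This matches z(99.5%) = 2.576.

99.5%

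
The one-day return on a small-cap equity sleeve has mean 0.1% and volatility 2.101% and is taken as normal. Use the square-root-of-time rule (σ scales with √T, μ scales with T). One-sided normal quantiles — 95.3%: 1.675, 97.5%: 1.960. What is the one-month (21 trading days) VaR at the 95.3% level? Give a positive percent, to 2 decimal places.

14.03%

σ_{21d} = 2.101% × √21 = 9.628%; μ_{21d} = 21 × 0.1% = 2.100%.
VaR = −(2.100%) + 1.675 × 9.628% = 14.027%.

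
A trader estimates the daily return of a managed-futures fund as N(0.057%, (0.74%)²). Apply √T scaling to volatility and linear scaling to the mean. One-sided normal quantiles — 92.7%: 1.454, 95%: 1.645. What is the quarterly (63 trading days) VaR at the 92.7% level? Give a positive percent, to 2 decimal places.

σ_{63d} = 0.74% × √63 = 5.874%; μ_{63d} = 63 × 0.057% = 3.591%.
VaR = −(3.591%) + 1.454 × 5.874% = 4.950%.

4.95%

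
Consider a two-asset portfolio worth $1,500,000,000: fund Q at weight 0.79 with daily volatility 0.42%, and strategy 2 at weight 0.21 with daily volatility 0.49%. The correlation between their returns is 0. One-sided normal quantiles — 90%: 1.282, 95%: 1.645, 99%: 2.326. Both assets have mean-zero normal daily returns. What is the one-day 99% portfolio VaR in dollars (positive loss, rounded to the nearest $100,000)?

$12,100,000

σ_p² = 0.79²·0.42² + 0.21²·0.49² + 2·0·0.79·0.21·0.42·0.49 = 0.1207 (%²).
σ_p = √0.1207 = 0.347%.
VaR = 2.326 × 0.347% = 0.807%; on $1,500,000,000 that is $12,105,000.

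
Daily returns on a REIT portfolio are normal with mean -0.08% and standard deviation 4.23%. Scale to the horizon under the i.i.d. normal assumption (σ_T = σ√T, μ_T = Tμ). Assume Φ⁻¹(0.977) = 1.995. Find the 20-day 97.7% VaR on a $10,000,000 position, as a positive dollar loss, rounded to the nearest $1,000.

σ_{20d} = 4.23% × √20 = 18.917%; μ_{20d} = 20 × -0.08% = -1.600%.
VaR = −(-1.600%) + 1.995 × 18.917% = 39.339%.
On $10,000,000: 0.39339 × $10,000,000 = $3,933,900.

$3,934,000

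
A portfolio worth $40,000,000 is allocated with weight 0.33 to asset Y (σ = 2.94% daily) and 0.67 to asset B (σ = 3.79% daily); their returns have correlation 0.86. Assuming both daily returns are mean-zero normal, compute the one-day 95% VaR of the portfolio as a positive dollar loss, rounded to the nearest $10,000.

σ_p² = 0.33²·2.94² + 0.67²·3.79² + 2·0.86·0.33·0.67·2.94·3.79 = 11.6268 (%²).
σ_p = √11.6268 = 3.410%.
At 95%, z = 1.645.
VaR = 1.645 × 3.410% = 5.609%; on $40,000,000 that is $2,243,600.

$2,240,000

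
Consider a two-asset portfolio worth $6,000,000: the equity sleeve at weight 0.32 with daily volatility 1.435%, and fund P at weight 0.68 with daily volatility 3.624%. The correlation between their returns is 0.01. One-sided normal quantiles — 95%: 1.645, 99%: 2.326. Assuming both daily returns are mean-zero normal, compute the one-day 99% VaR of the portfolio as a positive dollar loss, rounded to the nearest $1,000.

$350,000

σ_p² = 0.32²·1.435² + 0.68²·3.624² + 2·0.01·0.32·0.68·1.435·3.624 = 6.3064 (%²).
σ_p = √6.3064 = 2.511%.
VaR = 2.326 × 2.511% = 5.841%; on $6,000,000 that is $350,460.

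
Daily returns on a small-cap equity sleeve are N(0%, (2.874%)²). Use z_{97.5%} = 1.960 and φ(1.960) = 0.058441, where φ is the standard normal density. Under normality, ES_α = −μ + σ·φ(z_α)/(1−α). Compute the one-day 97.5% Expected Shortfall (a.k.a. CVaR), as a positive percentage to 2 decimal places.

Tail multiplier: φ(z)/(1−α) = 0.058441 / 0.025 = 2.338.
ES = 2.874% × 2.338 = 6.719%.

6.72%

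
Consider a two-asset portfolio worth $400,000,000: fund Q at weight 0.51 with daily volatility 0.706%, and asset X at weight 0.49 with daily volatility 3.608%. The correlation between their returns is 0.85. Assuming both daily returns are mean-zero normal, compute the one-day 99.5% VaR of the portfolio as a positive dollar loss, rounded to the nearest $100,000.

σ_p² = 0.51²·0.706² + 0.49²·3.608² + 2·0.85·0.51·0.49·0.706·3.608 = 4.3373 (%²).
σ_p = √4.3373 = 2.083%.
At 99.5%, z = 2.576.
VaR = 2.576 × 2.083% = 5.366%; on $400,000,000 that is $21,464,000.

$21,500,000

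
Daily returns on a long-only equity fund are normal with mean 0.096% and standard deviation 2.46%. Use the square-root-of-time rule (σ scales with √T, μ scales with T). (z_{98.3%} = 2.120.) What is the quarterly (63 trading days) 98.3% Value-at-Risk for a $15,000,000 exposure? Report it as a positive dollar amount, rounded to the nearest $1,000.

$5,302,000

σ_{63d} = 2.46% × √63 = 19.526%; μ_{63d} = 63 × 0.096% = 6.048%.
VaR = −(6.048%) + 2.120 × 19.526% = 35.347%.
On $15,000,000: 0.35347 × $15,000,000 = $5,302,050.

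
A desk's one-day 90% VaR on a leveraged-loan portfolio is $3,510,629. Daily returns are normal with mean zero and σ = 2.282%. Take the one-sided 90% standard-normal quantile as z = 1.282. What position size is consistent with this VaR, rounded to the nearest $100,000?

$120,000,000

VaR as a fraction of value: z·σ = 1.282 × 2.282% = 2.92552%.
Position = $3,510,629 / 0.0292552 = $120,000,007.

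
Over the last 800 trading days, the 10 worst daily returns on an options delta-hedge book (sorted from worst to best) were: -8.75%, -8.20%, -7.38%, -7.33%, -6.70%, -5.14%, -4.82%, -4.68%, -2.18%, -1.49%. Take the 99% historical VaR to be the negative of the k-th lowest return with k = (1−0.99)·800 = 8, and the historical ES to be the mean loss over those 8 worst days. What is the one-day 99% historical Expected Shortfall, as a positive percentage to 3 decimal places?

6.625%

The 8 worst returns sum to -53.00%.
ES = −(-53.00%) / 8 = 6.625%.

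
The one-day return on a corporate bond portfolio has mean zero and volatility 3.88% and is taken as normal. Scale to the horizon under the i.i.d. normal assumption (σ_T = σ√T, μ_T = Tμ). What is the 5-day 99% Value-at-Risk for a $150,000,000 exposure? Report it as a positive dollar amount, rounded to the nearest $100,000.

At 99%, z = 2.326.
σ_{5d} = 3.88% × √5 = 8.676%.
VaR = 2.326 × 8.676% = 20.180%.
On $150,000,000: 0.20180 × $150,000,000 = $30,270,000.

$30,300,000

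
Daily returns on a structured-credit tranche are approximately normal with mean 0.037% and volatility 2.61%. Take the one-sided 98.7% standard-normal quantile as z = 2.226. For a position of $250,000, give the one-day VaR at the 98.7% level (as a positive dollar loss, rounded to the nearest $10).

VaR = −μ + z·σ = −(0.037%) + 2.226 × 2.61% = 5.773%.
On $250,000: 0.05773 × $250,000 = $14,432.

$14,430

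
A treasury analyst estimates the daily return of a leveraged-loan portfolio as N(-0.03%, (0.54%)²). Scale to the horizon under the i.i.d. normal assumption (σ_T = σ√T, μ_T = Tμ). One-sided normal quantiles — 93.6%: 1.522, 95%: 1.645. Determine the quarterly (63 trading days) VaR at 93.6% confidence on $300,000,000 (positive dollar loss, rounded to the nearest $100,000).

$25,200,000

σ_{63d} = 0.54% × √63 = 4.286%; μ_{63d} = 63 × -0.03% = -1.890%.
VaR = −(-1.890%) + 1.522 × 4.286% = 8.413%.
On $300,000,000: 0.08413 × $300,000,000 = $25,239,000.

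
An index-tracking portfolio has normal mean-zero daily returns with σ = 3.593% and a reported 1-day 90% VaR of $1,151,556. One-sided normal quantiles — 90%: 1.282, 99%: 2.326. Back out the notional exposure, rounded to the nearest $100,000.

VaR as a fraction of value: z·σ = 1.282 × 3.593% = 4.60623%.
Position = $1,151,556 / 0.0460623 = $24,999,989.

$25,000,000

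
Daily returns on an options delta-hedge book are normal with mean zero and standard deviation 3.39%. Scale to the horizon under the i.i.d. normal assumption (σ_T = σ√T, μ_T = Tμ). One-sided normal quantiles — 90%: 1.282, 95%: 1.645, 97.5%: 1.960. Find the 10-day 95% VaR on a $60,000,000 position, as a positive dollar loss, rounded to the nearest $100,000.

$10,600,000

σ_{10d} = 3.39% × √10 = 10.720%.
VaR = 1.645 × 10.720% = 17.634%.
On $60,000,000: 0.17634 × $60,000,000 = $10,580,400.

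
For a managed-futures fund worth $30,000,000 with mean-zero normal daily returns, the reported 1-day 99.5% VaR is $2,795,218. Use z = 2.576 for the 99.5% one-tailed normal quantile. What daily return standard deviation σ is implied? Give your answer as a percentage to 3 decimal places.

3.617%

VaR as a fraction: $2,795,218 / $30,000,000 = 9.317%.
σ = VaR / z = 9.317% / 2.576 = 3.617%.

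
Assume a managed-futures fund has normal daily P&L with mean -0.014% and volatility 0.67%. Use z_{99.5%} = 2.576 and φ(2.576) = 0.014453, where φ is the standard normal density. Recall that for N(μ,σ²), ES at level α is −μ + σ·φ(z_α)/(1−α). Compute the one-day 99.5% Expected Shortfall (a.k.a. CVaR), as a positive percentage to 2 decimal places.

Tail multiplier: φ(z)/(1−α) = 0.014453 / 0.005 = 2.891.
ES = −(-0.014%) + 0.67% × 2.891 = 1.951%.

1.95%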